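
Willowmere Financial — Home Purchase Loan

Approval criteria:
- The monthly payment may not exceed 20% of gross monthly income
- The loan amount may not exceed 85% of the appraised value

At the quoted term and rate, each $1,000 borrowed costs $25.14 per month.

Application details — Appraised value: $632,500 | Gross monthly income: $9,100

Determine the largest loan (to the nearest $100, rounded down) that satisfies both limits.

Payment cap: 20% × $9,100 = $1,820/month.
At $25.14 per $1,000, that supports 1,820/25.14 × 1,000 ≈ $72,394 → $72,300.
LTV cap: 85% × $632,500 = $537,625 → $537,600.
Binding constraint: payment-to-income.

$72,300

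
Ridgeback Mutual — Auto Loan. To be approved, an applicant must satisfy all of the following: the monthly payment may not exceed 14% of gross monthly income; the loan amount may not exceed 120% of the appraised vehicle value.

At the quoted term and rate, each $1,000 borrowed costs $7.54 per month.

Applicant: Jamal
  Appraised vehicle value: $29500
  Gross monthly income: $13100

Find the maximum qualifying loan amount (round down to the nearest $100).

Payment cap: 14% × $13,100 = $1,834/month.
At $7.54 per $1,000, that supports 1,834/7.54 × 1,000 ≈ $243,236 → $243,200.
LTV cap: 120% × $29,500 = $35,400 → $35,400.
Binding constraint: loan-to-value.

$35,400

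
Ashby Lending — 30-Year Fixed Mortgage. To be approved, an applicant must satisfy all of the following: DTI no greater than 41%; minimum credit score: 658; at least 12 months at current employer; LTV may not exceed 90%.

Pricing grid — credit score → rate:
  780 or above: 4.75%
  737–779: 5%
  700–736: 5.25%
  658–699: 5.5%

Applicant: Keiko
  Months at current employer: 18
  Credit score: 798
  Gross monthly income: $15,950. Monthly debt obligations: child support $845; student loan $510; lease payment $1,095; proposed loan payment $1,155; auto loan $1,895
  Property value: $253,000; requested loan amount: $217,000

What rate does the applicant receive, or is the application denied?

Approved at 4.75%

Credit score 798 ≥ 658 (meets minimum)
Total monthly debts = (845 + 510 + 1,095 + 1,155 + 1,895) = 5,500. DTI = 5,500/15,950 = 34.5% ≤ 41%
LTV: 217,000 ÷ 253,000 = 85.8%, within 90% cap
Employment 18 ≥ 12 months
All requirements met. Score 798 falls in the 780 or above tier → 4.75%.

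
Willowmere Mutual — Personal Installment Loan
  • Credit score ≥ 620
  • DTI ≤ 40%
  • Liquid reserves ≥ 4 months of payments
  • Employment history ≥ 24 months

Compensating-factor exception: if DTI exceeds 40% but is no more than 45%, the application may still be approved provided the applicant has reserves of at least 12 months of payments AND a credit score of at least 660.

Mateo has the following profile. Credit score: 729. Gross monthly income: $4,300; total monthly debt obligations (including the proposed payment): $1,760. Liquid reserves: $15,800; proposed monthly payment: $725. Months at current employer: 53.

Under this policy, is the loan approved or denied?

Approved

Credit score 729 ≥ 620 (meets base)
DTI = 1,760/4,300 = 40.9% > 40% — standard DTI limit exceeded.
Reserves = 15,800/725 = 21.8 months ≥ 4
Employment 53 ≥ 24 months
DTI 40.9% is within the 40%–45% exception band; checking compensating factors.
Override check — reserves: 21.8 mo (ok); score: 729 (ok).
Both override conditions satisfied; DTI exception granted.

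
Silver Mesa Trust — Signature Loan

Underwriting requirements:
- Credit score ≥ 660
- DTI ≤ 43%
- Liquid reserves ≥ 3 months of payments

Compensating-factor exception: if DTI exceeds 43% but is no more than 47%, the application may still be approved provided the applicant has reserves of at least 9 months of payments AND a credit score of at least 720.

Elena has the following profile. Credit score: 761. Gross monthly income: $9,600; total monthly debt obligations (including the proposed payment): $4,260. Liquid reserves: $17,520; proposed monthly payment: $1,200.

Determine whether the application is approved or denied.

Credit score 761 ≥ 660 (meets base)
DTI: 4,260 ÷ 9,600 = 44.4%, over the 43% base limit.
Reserves = 17,520/1,200 = 14.6 months ≥ 3
DTI 44.4% is within the 43%–47% exception band; checking compensating factors.
Override check — reserves: 14.6 mo (ok); score: 761 (ok).
Both compensating conditions met → exception applies.

Approved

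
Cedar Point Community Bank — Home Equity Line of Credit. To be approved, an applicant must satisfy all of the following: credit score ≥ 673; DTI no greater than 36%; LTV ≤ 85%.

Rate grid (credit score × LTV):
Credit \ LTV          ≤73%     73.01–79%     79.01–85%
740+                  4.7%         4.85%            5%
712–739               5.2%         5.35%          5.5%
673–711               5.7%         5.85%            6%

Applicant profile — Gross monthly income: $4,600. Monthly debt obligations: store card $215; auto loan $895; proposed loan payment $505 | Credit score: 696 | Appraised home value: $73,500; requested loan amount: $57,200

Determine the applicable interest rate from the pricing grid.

Credit score 696 ≥ 673; Total monthly debts = (215 + 895 + 505) = 1,615. DTI = 1,615/4,600 = 35.1% ≤ 36%
LTV = 57,200/73,500 = 77.8% ≤ 85%
Score 696 is in the 673–711 band; LTV 77.8% is in the 73.01–79% band → 5.85%.

5.85%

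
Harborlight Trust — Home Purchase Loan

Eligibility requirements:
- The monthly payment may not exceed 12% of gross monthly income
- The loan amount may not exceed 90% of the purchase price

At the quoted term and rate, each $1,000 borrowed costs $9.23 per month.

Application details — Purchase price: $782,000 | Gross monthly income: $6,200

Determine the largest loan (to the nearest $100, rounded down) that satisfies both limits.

Payment cap: 12% × $6,200 = $744/month.
At $9.23 per $1,000, that supports 744/9.23 × 1,000 ≈ $80,606 → $80,600.
LTV cap: 90% × $782,000 = $703,800 → $703,800.
Binding constraint: payment-to-income.

$80,600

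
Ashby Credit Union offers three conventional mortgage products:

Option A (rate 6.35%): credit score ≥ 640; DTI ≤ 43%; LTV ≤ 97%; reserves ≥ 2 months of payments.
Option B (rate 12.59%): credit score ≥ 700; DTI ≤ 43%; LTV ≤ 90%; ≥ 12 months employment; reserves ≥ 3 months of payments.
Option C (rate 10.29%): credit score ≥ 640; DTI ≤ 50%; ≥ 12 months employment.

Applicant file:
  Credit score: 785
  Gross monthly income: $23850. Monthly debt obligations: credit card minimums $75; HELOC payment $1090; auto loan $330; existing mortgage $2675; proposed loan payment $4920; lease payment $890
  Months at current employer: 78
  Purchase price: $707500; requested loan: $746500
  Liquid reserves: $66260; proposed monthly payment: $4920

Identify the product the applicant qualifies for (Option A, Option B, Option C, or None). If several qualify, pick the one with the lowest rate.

Option C

Total debts = (75 + 1,090 + 330 + 2,675 + 4,920 + 890) = 9,980; DTI = 9,980/23,850 = 41.8%.
LTV = 746,500/707,500 = 105.5%.
Reserves = 66,260/4,920 = 13.5 months.
Option A: score 785 ≥ 640; DTI 41.8% ≤ 43%; LTV 105.5% > 97%; reserves 13.5 ≥ 2 mo → does not qualify.
Option B: score 785 ≥ 700; DTI 41.8% ≤ 43%; LTV 105.5% > 90%; employment 78 ≥ 12 mo; reserves 13.5 ≥ 3 mo → does not qualify.
Option C: score 785 ≥ 640; DTI 41.8% ≤ 50%; employment 78 ≥ 12 mo → qualifies.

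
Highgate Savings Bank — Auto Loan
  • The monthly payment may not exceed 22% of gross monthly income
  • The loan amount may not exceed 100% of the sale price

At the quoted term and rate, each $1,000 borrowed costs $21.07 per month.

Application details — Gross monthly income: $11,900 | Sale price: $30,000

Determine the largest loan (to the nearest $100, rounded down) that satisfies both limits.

$30,000

Payment cap: 22% × $11,900 = $2,618/month.
At $21.07 per $1,000, that supports 2,618/21.07 × 1,000 ≈ $124,252 → $124,200.
LTV cap: 100% × $30,000 = $30,000 → $30,000.
Binding constraint: loan-to-value.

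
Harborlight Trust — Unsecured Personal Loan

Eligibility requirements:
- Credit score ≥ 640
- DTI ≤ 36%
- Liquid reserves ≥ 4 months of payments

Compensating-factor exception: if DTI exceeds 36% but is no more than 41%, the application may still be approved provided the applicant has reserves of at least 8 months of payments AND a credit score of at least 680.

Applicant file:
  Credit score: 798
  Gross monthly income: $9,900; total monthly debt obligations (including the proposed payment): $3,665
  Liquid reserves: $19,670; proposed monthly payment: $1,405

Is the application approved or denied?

Credit score 798 ≥ 640 (meets base)
DTI = 3,665/9,900 = 37% > 36% — standard DTI limit exceeded.
Liquid reserves cover 19,670/1,405 = 14.0 months — ≥ 4 required
DTI 37% is within the 36%–41% exception band; checking compensating factors.
Reserves 14.0 ≥ 8 months; credit score 798 ≥ 680.
Both compensating conditions met → exception applies.

Approved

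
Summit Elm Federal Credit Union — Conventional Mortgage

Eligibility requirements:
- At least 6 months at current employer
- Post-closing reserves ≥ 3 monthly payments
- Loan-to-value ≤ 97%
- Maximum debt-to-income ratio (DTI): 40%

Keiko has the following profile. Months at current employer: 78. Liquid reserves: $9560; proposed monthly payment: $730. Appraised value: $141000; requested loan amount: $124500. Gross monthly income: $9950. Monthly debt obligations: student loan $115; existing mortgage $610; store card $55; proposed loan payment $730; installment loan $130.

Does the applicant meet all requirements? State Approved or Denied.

Employment 78 ≥ 6 months
Liquid reserves cover 9,560/730 = 13.1 months — ≥ 3 required
LTV: 124,500 ÷ 141,000 = 88.3%, within 97% cap
Total monthly debts = (115 + 610 + 55 + 730 + 130) = 1,640. DTI = 1,640/9,950 = 16.5% ≤ 40%
All criteria satisfied.

Approved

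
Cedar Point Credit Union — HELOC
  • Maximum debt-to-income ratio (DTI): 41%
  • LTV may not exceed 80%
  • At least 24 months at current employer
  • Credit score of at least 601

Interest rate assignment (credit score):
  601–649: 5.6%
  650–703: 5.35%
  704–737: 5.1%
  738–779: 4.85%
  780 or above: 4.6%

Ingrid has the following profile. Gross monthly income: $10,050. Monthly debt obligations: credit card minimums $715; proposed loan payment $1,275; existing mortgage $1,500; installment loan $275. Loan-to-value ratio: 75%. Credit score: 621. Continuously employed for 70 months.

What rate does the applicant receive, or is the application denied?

Credit score 621 ≥ 601 (meets minimum)
LTV 75% ≤ 80%
Total monthly debts = (715 + 1,275 + 1,500 + 275) = 3,765. DTI = 3,765/10,050 = 37.5% ≤ 41%
Employment 70 ≥ 24 months
All requirements met. Score 621 falls in the 601–649 tier → 5.6%.

Approved at 5.6%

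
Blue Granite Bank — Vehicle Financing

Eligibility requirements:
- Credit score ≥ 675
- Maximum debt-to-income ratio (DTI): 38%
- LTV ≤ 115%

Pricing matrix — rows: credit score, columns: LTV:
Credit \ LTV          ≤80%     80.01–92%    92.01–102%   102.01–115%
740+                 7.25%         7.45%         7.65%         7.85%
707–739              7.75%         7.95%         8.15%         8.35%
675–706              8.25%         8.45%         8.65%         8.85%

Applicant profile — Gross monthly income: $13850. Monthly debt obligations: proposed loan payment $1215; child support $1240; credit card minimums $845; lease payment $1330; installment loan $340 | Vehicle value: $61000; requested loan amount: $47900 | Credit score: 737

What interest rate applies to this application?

7.75%

Credit score 737 ≥ 675; Total monthly debts = (1,215 + 1,240 + 845 + 1,330 + 340) = 4,970. DTI = 4,970/13,850 = 35.9% ≤ 38%
Loan-to-value = 47,900/61,000 = 78.5% — pass (115% max)
Credit 737 → row 707–739; LTV 78.5% → column ≤80%. Grid cell → 7.75%.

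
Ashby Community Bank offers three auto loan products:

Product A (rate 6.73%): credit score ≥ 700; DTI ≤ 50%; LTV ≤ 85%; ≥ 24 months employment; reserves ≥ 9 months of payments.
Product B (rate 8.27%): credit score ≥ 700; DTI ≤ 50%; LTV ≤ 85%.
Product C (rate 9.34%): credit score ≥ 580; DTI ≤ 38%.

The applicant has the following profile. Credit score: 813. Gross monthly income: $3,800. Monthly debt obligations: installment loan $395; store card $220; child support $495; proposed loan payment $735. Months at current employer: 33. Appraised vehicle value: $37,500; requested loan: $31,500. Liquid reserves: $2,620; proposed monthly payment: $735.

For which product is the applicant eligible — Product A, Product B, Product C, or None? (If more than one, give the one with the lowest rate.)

Total debts = (395 + 220 + 495 + 735) = 1,845; DTI = 1,845/3,800 = 48.6%.
LTV = 31,500/37,500 = 84%.
Reserves = 2,620/735 = 3.6 months.
Product A: score 813 ≥ 700; DTI 48.6% ≤ 50%; LTV 84% ≤ 85%; employment 33 ≥ 24 mo; reserves 3.6 < 9 mo → does not qualify.
Product B: score 813 ≥ 700; DTI 48.6% ≤ 50%; LTV 84% ≤ 85% → qualifies.
Product C: score 813 ≥ 580; DTI 48.6% > 38% → does not qualify.

Product B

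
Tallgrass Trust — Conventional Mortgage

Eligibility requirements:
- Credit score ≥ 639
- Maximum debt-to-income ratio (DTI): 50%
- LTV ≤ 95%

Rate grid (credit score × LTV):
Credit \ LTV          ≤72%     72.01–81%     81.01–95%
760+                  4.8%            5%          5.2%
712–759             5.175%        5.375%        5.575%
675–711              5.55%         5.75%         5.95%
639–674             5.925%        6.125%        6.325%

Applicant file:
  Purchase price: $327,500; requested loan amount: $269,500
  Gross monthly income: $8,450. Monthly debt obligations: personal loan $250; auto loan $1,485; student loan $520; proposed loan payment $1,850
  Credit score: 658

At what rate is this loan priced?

Credit score 658 ≥ 639; Total monthly debts = (250 + 1,485 + 520 + 1,850) = 4,105. DTI: 4,105 ÷ 8,450 = 48.6%, within the 50% cap
LTV: 269,500 ÷ 327,500 = 82.3%, within 95% cap
Row: 658 falls in 639–674. Column: 82.3% falls in 81.01–95%. Rate = 6.325%.

6.325%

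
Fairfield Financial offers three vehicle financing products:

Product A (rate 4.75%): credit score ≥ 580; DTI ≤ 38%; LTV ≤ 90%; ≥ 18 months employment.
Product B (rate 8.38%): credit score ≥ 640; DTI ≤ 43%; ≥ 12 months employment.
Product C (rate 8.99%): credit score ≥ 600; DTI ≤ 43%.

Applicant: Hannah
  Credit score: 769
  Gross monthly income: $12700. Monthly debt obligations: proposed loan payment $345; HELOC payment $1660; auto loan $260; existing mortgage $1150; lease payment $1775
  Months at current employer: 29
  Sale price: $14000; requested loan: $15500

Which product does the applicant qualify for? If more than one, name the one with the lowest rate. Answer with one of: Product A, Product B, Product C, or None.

Total debts = (345 + 1,660 + 260 + 1,150 + 1,775) = 5,190; DTI = 5,190/12,700 = 40.9%.
LTV = 15,500/14,000 = 110.7%.
Product A: score 769 ≥ 580; DTI 40.9% > 38%; LTV 110.7% > 90%; employment 29 ≥ 18 mo → does not qualify.
Product B: score 769 ≥ 640; DTI 40.9% ≤ 43%; employment 29 ≥ 12 mo → qualifies.
Product C: score 769 ≥ 600; DTI 40.9% ≤ 43% → qualifies.
Qualifying: Product B, Product C. Lowest rate is 8.38% → Product B.

Product B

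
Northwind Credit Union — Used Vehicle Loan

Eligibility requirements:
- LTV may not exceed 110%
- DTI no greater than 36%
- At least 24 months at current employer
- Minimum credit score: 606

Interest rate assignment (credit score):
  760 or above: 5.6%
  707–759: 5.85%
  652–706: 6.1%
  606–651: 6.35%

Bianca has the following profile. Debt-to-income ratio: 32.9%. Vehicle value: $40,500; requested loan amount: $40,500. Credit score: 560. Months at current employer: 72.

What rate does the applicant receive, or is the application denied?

Credit score 560 < 606 (below minimum)
LTV = 40,500/40,500 = 100% ≤ 110%
Employment 72 ≥ 24 months
DTI 32.9% ≤ 36%
Not all requirements met → denied.

Denied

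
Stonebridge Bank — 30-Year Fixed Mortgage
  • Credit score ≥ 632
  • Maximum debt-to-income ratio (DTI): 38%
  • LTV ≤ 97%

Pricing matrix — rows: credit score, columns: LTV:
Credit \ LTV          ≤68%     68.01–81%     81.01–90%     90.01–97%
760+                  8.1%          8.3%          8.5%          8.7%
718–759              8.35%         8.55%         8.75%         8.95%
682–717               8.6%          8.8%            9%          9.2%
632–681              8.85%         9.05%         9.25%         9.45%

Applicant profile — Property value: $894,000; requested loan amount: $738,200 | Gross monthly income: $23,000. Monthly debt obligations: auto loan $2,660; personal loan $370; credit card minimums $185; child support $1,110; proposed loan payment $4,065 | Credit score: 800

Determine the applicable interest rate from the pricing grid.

Credit score 800 ≥ 632; Total monthly debts = (2,660 + 370 + 185 + 1,110 + 4,065) = 8,390. DTI = 8,390/23,000 = 36.5% ≤ 38%
Loan-to-value = 738,200/894,000 = 82.6% — pass (97% max)
Score 800 is in the 760+ band; LTV 82.6% is in the 81.01–90% band → 8.5%.

8.5%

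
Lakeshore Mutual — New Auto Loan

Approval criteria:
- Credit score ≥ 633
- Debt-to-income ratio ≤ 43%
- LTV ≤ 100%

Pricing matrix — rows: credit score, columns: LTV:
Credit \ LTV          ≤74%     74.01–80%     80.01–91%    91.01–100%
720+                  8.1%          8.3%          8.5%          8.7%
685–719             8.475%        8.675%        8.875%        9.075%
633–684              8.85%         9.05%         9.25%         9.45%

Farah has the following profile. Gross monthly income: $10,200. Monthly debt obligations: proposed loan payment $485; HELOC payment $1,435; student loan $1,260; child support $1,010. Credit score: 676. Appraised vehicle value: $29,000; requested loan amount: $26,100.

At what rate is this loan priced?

9.25%

Credit score 676 ≥ 633; Total monthly debts = (485 + 1,435 + 1,260 + 1,010) = 4,190. Debt-to-income = 4,190/10,200 = 41.1% — meets 43% limit
LTV: 26,100 ÷ 29,000 = 90%, within 100% cap
Credit 676 → row 633–684; LTV 90% → column 80.01–91%. Grid cell → 9.25%.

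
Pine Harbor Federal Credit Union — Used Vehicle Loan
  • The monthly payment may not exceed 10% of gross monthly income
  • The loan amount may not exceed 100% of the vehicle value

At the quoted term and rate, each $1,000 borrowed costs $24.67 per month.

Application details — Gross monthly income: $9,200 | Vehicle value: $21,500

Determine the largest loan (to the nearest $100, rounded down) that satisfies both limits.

$21,500

Payment cap: 10% × $9,200 = $920/month.
At $24.67 per $1,000, that supports 920/24.67 × 1,000 ≈ $37,292 → $37,200.
LTV cap: 100% × $21,500 = $21,500 → $21,500.
Binding constraint: loan-to-value.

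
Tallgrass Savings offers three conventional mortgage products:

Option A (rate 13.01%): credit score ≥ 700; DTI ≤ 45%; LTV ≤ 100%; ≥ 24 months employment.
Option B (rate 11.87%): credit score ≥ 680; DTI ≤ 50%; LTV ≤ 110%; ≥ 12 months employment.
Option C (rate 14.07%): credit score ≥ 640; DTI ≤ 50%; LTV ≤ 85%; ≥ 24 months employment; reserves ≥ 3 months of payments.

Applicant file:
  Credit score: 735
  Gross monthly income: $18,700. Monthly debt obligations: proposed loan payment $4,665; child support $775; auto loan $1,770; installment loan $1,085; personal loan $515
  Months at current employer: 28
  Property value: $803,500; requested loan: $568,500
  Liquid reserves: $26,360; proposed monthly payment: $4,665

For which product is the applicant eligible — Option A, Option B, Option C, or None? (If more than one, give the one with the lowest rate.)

Total debts = (4,665 + 775 + 1,770 + 1,085 + 515) = 8,810; DTI = 8,810/18,700 = 47.1%.
LTV = 568,500/803,500 = 70.8%.
Reserves = 26,360/4,665 = 5.7 months.
Option A: score 735 ≥ 700; DTI 47.1% > 45%; LTV 70.8% ≤ 100%; employment 28 ≥ 24 mo → does not qualify.
Option B: score 735 ≥ 680; DTI 47.1% ≤ 50%; LTV 70.8% ≤ 110%; employment 28 ≥ 12 mo → qualifies.
Option C: score 735 ≥ 640; DTI 47.1% ≤ 50%; LTV 70.8% ≤ 85%; employment 28 ≥ 24 mo; reserves 5.7 ≥ 3 mo → qualifies.
Qualifying: Option B, Option C. Lowest rate is 11.87% → Option B.

Option B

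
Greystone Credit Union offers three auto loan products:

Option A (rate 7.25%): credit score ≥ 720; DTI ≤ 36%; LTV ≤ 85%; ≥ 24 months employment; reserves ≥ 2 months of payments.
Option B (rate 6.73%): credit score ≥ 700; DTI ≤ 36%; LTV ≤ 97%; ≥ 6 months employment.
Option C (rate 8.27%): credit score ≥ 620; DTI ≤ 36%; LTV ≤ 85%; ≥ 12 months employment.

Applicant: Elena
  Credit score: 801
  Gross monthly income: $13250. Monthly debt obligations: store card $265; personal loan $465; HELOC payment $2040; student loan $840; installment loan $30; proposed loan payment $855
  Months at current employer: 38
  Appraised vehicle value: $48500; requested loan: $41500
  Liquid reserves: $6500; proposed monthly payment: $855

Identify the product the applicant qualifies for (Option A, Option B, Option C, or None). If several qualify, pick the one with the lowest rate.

Total debts = (265 + 465 + 2,040 + 840 + 30 + 855) = 4,495; DTI = 4,495/13,250 = 33.9%.
LTV = 41,500/48,500 = 85.6%.
Reserves = 6,500/855 = 7.6 months.
Option A: score 801 ≥ 720; DTI 33.9% ≤ 36%; LTV 85.6% > 85%; employment 38 ≥ 24 mo; reserves 7.6 ≥ 2 mo → does not qualify.
Option B: score 801 ≥ 700; DTI 33.9% ≤ 36%; LTV 85.6% ≤ 97%; employment 38 ≥ 6 mo → qualifies.
Option C: score 801 ≥ 620; DTI 33.9% ≤ 36%; LTV 85.6% > 85%; employment 38 ≥ 12 mo → does not qualify.

Option B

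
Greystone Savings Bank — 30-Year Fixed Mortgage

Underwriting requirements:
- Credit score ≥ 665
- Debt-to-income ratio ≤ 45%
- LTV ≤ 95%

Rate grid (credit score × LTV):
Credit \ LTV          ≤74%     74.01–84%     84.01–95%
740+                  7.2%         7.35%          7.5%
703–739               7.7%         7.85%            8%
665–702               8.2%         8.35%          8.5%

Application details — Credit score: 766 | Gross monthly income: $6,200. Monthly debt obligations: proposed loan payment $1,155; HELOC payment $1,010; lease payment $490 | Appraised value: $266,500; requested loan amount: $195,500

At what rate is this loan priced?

Credit score 766 ≥ 665; Total monthly debts = (1,155 + 1,010 + 490) = 2,655. Debt-to-income = 2,655/6,200 = 42.8% — meets 45% limit
Loan-to-value = 195,500/266,500 = 73.4% — pass (95% max)
Credit 766 → row 740+; LTV 73.4% → column ≤74%. Grid cell → 7.2%.

7.2%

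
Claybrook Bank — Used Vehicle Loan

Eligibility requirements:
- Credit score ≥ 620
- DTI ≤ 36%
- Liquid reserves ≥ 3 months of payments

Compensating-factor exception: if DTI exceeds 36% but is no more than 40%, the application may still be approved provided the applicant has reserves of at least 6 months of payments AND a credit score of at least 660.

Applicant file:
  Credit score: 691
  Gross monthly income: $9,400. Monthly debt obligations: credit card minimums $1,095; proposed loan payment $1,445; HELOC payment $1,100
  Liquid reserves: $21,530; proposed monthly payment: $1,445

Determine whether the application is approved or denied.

Credit score 691 ≥ 620 (meets base)
Total debts = (1,095 + 1,445 + 1,100) = 3,640. DTI: 3,640 ÷ 9,400 = 38.7%, over the 36% base limit.
Liquid reserves cover 21,530/1,445 = 14.9 months — ≥ 3 required
38.7% falls in the override range (36%–40%), so the compensating-factor test applies.
Override check — reserves: 14.9 mo (ok); score: 691 (ok).
Both compensating conditions met → exception applies.

Approved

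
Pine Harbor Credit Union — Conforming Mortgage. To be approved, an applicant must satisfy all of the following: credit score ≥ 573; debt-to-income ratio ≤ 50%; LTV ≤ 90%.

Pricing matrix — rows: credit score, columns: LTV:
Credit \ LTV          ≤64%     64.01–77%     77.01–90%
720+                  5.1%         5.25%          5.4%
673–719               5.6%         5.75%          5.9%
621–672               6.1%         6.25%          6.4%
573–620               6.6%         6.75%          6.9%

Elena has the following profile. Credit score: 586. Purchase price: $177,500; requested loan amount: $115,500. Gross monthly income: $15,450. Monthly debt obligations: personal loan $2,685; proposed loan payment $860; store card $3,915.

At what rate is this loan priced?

Credit score 586 ≥ 573; Total monthly debts = (2,685 + 860 + 3,915) = 7,460. DTI: 7,460 ÷ 15,450 = 48.3%, within the 50% cap
LTV: 115,500 ÷ 177,500 = 65.1%, within 90% cap
Score 586 is in the 573–620 band; LTV 65.1% is in the 64.01–77% band → 6.75%.

6.75%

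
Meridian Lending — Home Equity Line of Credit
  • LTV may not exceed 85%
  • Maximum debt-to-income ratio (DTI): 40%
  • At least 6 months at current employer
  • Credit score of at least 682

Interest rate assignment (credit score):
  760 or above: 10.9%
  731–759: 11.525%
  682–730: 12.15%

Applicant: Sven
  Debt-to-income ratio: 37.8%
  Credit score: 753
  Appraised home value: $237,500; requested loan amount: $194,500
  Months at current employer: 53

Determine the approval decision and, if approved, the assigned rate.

Credit score 753 ≥ 682 (meets minimum)
LTV: 194,500 ÷ 237,500 = 81.9%, within 85% cap
DTI 37.8% ≤ 40%
Employment 53 ≥ 6 months
All requirements met. Score 753 falls in the 731–759 tier → 11.525%.

Approved at 11.525%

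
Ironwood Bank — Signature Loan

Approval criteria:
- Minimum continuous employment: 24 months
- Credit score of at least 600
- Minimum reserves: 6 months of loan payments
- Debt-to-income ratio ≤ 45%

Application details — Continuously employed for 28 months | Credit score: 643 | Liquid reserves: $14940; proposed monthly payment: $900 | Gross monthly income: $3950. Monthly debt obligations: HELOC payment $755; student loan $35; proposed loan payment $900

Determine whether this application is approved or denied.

Approved

Employment 28 ≥ 24 months
Credit score 643 ≥ 600 (meets)
Liquid reserves cover 14,940/900 = 16.6 months — ≥ 6 required
Total monthly debts = (755 + 35 + 900) = 1,690. DTI: 1,690 ÷ 3,950 = 42.8%, within the 45% cap
All criteria satisfied.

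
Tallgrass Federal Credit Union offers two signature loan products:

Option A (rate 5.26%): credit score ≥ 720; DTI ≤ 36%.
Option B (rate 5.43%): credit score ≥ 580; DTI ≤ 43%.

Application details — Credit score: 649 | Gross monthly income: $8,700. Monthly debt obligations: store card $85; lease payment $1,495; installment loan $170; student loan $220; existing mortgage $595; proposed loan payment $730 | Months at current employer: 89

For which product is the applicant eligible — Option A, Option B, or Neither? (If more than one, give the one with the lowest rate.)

Option B

Total debts = (85 + 1,495 + 170 + 220 + 595 + 730) = 3,295; DTI = 3,295/8,700 = 37.9%.
Option A: score 649 < 720; DTI 37.9% > 36% → does not qualify.
Option B: score 649 ≥ 580; DTI 37.9% ≤ 43% → qualifies.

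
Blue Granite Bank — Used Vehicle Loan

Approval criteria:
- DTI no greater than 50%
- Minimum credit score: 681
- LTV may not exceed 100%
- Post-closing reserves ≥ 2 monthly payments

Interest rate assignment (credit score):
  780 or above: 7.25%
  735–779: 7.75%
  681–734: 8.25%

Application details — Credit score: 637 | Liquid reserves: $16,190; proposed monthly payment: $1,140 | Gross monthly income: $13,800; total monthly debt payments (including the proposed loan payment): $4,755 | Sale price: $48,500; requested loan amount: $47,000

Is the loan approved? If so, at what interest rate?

Denied

Credit score 637 < 681 (below minimum)
DTI: 4,755 ÷ 13,800 = 34.5%, within the 50% cap
LTV = 47,000/48,500 = 96.9% ≤ 100%
Liquid reserves cover 16,190/1,140 = 14.2 months — ≥ 2 required
Not all requirements met → denied.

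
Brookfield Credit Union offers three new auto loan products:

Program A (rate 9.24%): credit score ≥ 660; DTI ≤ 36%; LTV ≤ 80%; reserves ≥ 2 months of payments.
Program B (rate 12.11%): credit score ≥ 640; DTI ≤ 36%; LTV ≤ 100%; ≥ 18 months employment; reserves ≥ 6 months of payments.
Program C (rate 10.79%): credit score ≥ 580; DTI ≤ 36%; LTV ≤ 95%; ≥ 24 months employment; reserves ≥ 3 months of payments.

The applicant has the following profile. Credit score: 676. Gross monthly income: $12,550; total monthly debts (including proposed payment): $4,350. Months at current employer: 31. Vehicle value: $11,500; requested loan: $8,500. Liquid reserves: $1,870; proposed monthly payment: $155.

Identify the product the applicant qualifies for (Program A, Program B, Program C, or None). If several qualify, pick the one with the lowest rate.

Program A

DTI = 4,350/12,550 = 34.7%.
LTV = 8,500/11,500 = 73.9%.
Reserves = 1,870/155 = 12.1 months.
Program A: score 676 ≥ 660; DTI 34.7% ≤ 36%; LTV 73.9% ≤ 80%; reserves 12.1 ≥ 2 mo → qualifies.
Program B: score 676 ≥ 640; DTI 34.7% ≤ 36%; LTV 73.9% ≤ 100%; employment 31 ≥ 18 mo; reserves 12.1 ≥ 6 mo → qualifies.
Program C: score 676 ≥ 580; DTI 34.7% ≤ 36%; LTV 73.9% ≤ 95%; employment 31 ≥ 24 mo; reserves 12.1 ≥ 3 mo → qualifies.
Qualifying: Program A, Program B, Program C. Lowest rate is 9.24% → Program A.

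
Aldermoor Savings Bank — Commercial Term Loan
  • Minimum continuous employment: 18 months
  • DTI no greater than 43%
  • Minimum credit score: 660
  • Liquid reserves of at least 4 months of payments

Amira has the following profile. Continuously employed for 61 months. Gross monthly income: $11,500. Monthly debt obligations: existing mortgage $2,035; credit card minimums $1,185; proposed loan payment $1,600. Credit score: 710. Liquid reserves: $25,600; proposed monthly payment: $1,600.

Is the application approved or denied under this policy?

Employment 61 ≥ 18 months
Total monthly debts = (2,035 + 1,185 + 1,600) = 4,820. DTI = 4,820/11,500 = 41.9% ≤ 43%
Credit score 710 ≥ 660 (meets)
Reserves: 25,600 ÷ 1,600 = 16.0 months (meets 4-month minimum)
All criteria satisfied.

Approved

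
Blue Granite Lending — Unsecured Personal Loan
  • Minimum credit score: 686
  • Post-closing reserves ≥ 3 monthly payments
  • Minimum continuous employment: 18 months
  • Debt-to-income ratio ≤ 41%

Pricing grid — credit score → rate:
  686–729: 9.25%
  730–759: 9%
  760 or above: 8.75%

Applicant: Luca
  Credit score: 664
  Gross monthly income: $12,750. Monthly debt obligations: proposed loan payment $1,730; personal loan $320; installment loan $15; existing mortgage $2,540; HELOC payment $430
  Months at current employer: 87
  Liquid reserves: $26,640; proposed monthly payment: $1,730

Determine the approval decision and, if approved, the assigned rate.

Denied

Credit score 664 < 686 (below minimum)
Employment 87 ≥ 18 months
Reserves: 26,640 ÷ 1,730 = 15.4 months (meets 3-month minimum)
Total monthly debts = (1,730 + 320 + 15 + 2,540 + 430) = 5,035. DTI = 5,035/12,750 = 39.5% ≤ 41%
Not all requirements met → denied.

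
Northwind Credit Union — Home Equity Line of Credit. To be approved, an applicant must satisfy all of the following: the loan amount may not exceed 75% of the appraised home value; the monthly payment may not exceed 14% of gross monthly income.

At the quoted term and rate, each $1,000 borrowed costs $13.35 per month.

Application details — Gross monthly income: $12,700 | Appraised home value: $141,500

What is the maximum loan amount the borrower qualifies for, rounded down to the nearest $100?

$106,100

Payment cap: 14% × $12,700 = $1,778/month.
At $13.35 per $1,000, that supports 1,778/13.35 × 1,000 ≈ $133,183 → $133,100.
LTV cap: 75% × $141,500 = $106,125 → $106,100.
Binding constraint: loan-to-value.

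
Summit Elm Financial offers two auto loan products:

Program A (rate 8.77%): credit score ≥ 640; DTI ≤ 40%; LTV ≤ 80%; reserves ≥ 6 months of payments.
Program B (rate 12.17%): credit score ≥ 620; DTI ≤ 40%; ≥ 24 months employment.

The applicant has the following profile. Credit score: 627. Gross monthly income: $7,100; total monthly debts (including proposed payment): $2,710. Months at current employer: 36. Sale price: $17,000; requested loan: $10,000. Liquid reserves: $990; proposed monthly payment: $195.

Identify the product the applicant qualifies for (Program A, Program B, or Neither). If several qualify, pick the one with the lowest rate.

Program B

DTI = 2,710/7,100 = 38.2%.
LTV = 10,000/17,000 = 58.8%.
Reserves = 990/195 = 5.1 months.
Program A: score 627 < 640; DTI 38.2% ≤ 40%; LTV 58.8% ≤ 80%; reserves 5.1 < 6 mo → does not qualify.
Program B: score 627 ≥ 620; DTI 38.2% ≤ 40%; employment 36 ≥ 24 mo → qualifies.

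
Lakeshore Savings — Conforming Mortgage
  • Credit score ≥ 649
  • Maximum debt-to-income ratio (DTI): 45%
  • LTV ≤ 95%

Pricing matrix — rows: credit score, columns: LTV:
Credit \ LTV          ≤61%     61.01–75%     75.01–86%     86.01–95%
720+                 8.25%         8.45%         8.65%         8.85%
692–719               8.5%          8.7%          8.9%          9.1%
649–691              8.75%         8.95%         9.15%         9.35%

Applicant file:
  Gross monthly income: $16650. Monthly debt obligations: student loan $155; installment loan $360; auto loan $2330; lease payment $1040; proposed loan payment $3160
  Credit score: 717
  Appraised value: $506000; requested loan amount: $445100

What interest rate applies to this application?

Credit score 717 ≥ 649; Total monthly debts = (155 + 360 + 2,330 + 1,040 + 3,160) = 7,045. DTI: 7,045 ÷ 16,650 = 42.3%, within the 45% cap
Loan-to-value = 445,100/506,000 = 88% — pass (95% max)
Credit 717 → row 692–719; LTV 88% → column 86.01–95%. Grid cell → 9.1%.

9.1%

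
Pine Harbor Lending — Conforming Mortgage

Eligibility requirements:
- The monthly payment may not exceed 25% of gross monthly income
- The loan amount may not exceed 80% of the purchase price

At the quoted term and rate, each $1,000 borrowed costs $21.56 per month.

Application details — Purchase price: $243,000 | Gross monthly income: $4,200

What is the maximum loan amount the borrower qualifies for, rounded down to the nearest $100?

$48,700

Payment cap: 25% × $4,200 = $1,050/month.
At $21.56 per $1,000, that supports 1,050/21.56 × 1,000 ≈ $48,701 → $48,700.
LTV cap: 80% × $243,000 = $194,400 → $194,400.
Binding constraint: payment-to-income.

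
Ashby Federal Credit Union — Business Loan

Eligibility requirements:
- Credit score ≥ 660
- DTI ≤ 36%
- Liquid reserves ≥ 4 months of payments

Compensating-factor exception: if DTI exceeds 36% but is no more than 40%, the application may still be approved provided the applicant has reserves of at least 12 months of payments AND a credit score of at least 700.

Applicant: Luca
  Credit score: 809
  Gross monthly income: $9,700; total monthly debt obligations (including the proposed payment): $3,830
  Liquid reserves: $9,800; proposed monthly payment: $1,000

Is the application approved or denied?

Denied

Credit score 809 ≥ 660 (meets base)
DTI = 3,830/9,700 = 39.5% > 36% — standard DTI limit exceeded.
Reserves: 9,800 ÷ 1,000 = 9.8 months (meets 4-month minimum)
39.5% falls in the override range (36%–40%), so the compensating-factor test applies.
Reserves 9.8 < 12 months; credit score 809 ≥ 700.
Compensating-factor requirement not fully met.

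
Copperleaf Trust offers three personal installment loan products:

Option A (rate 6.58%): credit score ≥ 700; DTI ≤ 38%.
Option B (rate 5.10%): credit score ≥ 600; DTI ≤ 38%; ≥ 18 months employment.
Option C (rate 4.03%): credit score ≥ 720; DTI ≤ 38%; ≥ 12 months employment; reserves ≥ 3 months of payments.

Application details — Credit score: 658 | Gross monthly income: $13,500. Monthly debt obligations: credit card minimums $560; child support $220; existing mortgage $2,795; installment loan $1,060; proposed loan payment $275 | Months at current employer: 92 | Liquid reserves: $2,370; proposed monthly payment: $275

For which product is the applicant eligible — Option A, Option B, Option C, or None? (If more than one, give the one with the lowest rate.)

Option B

Total debts = (560 + 220 + 2,795 + 1,060 + 275) = 4,910; DTI = 4,910/13,500 = 36.4%.
Reserves = 2,370/275 = 8.6 months.
Option A: score 658 < 700; DTI 36.4% ≤ 38% → does not qualify.
Option B: score 658 ≥ 600; DTI 36.4% ≤ 38%; employment 92 ≥ 18 mo → qualifies.
Option C: score 658 < 720; DTI 36.4% ≤ 38%; employment 92 ≥ 12 mo; reserves 8.6 ≥ 3 mo → does not qualify.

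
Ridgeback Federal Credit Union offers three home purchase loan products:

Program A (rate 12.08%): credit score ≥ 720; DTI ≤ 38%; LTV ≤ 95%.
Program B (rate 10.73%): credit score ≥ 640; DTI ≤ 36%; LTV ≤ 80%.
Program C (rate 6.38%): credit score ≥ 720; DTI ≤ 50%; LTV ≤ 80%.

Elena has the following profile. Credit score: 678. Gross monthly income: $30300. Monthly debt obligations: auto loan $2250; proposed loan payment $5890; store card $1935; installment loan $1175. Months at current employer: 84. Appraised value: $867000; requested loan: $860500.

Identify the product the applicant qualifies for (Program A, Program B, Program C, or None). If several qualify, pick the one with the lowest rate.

Total debts = (2,250 + 5,890 + 1,935 + 1,175) = 11,250; DTI = 11,250/30,300 = 37.1%.
LTV = 860,500/867,000 = 99.3%.
Program A: score 678 < 720; DTI 37.1% ≤ 38%; LTV 99.3% > 95% → does not qualify.
Program B: score 678 ≥ 640; DTI 37.1% > 36%; LTV 99.3% > 80% → does not qualify.
Program C: score 678 < 720; DTI 37.1% ≤ 50%; LTV 99.3% > 80% → does not qualify.

None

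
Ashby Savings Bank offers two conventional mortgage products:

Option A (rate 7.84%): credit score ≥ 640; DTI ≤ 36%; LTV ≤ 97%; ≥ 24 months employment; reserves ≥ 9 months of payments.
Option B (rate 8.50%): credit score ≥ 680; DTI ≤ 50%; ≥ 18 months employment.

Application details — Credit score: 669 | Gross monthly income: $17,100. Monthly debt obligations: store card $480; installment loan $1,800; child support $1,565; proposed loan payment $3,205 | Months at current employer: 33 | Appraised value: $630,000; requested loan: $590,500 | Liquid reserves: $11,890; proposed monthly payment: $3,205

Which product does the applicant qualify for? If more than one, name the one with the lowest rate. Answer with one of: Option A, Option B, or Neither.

Total debts = (480 + 1,800 + 1,565 + 3,205) = 7,050; DTI = 7,050/17,100 = 41.2%.
LTV = 590,500/630,000 = 93.7%.
Reserves = 11,890/3,205 = 3.7 months.
Option A: score 669 ≥ 640; DTI 41.2% > 36%; LTV 93.7% ≤ 97%; employment 33 ≥ 24 mo; reserves 3.7 < 9 mo → does not qualify.
Option B: score 669 < 680; DTI 41.2% ≤ 50%; employment 33 ≥ 18 mo → does not qualify.

Neither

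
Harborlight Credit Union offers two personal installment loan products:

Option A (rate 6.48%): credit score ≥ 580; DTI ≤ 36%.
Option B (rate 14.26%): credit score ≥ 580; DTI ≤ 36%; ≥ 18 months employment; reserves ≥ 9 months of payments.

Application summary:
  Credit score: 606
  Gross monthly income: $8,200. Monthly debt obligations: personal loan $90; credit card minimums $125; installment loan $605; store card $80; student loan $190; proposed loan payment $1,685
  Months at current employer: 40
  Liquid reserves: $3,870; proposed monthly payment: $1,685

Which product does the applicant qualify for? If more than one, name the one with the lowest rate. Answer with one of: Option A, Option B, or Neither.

Total debts = (90 + 125 + 605 + 80 + 190 + 1,685) = 2,775; DTI = 2,775/8,200 = 33.8%.
Reserves = 3,870/1,685 = 2.3 months.
Option A: score 606 ≥ 580; DTI 33.8% ≤ 36% → qualifies.
Option B: score 606 ≥ 580; DTI 33.8% ≤ 36%; employment 40 ≥ 18 mo; reserves 2.3 < 9 mo → does not qualify.

Option A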